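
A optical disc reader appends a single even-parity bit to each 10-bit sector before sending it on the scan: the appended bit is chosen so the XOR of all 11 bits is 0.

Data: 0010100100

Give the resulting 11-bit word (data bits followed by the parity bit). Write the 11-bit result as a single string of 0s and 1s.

XOR of the 10 data bits: 0⊕0⊕1⊕0⊕1⊕0⊕0⊕1⊕0⊕0 = 1
Parity bit = 1 (so all 11 bits XOR to 0).

00101001001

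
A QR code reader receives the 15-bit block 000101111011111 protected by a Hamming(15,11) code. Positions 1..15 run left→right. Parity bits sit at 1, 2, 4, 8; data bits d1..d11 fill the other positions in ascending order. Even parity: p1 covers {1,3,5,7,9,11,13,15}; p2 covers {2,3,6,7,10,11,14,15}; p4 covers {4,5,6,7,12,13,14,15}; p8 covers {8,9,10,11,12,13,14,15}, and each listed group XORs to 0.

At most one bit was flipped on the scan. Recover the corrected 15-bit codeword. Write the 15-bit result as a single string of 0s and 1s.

000101111011110

s1 (pos 1,3,5,7,9,11,13,15): 0⊕0⊕0⊕1⊕1⊕1⊕1⊕1 = 1
s2 (pos 2,3,6,7,10,11,14,15): 0⊕0⊕1⊕1⊕0⊕1⊕1⊕1 = 1
s4 (pos 4,5,6,7,12,13,14,15): 1⊕0⊕1⊕1⊕1⊕1⊕1⊕1 = 1
s8 (pos 8,9,10,11,12,13,14,15): 1⊕1⊕0⊕1⊕1⊕1⊕1⊕1 = 1
Syndrome s8…s1 = 1111 → error at position 15.
Flip position 15: 000101111011111 → 000101111011110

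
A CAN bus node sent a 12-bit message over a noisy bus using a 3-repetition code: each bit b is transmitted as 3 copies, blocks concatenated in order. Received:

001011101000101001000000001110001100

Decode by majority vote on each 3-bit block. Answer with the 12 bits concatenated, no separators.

011010000100

Block 1 (001): 1 one → 0
Block 2 (011): 2 ones → 1
Block 3 (101): 2 ones → 1
Block 4 (000): 0 ones → 0
Block 5 (101): 2 ones → 1
Block 6 (001): 1 one → 0
Block 7 (000): 0 ones → 0
Block 8 (000): 0 ones → 0
Block 9 (001): 1 one → 0
Block 10 (110): 2 ones → 1
Block 11 (001): 1 one → 0
Block 12 (100): 1 one → 0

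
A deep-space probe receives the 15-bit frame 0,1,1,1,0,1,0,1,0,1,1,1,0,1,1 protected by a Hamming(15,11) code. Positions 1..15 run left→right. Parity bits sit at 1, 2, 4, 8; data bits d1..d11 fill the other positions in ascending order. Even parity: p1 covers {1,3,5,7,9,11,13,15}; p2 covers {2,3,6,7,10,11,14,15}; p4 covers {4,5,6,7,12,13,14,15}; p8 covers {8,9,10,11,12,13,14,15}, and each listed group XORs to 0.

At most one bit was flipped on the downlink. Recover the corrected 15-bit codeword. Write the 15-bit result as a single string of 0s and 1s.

011101110111011

s1 (pos 1,3,5,7,9,11,13,15): 0⊕1⊕0⊕0⊕0⊕1⊕0⊕1 = 1
s2 (pos 2,3,6,7,10,11,14,15): 1⊕1⊕1⊕0⊕1⊕1⊕1⊕1 = 1
s4 (pos 4,5,6,7,12,13,14,15): 1⊕0⊕1⊕0⊕1⊕0⊕1⊕1 = 1
s8 (pos 8,9,10,11,12,13,14,15): 1⊕0⊕1⊕1⊕1⊕0⊕1⊕1 = 0
Syndrome s8…s1 = 0111 → error at position 7.
Flip position 7: 011101010111011 → 011101110111011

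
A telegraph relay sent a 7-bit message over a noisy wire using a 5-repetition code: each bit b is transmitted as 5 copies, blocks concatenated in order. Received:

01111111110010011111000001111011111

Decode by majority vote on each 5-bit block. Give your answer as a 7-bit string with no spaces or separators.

1101011

Block 1 (01111): 4 ones → 1
Block 2 (11111): 5 ones → 1
Block 3 (00100): 1 one → 0
Block 4 (11111): 5 ones → 1
Block 5 (00000): 0 ones → 0
Block 6 (11110): 4 ones → 1
Block 7 (11111): 5 ones → 1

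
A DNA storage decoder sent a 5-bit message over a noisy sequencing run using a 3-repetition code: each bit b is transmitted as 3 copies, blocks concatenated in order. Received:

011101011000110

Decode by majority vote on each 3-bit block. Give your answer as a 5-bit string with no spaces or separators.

11101

Block 1 (011): 2 ones → 1
Block 2 (101): 2 ones → 1
Block 3 (011): 2 ones → 1
Block 4 (000): 0 ones → 0
Block 5 (110): 2 ones → 1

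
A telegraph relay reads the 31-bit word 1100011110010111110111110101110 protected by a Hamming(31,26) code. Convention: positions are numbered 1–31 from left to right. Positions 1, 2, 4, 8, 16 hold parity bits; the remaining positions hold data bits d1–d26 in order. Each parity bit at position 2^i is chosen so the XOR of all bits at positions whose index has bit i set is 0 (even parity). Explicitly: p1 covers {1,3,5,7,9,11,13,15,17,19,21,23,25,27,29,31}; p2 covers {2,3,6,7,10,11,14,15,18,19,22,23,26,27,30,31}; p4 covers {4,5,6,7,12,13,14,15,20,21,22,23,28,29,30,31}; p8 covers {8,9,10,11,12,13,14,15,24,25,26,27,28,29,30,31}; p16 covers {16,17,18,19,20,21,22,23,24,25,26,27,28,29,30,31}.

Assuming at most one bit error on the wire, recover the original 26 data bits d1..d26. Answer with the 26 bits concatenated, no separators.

s1 (pos 1,3,5,7,9,11,13,15,17,19,21,23,25,27,29,31): 1⊕0⊕0⊕1⊕1⊕0⊕0⊕1⊕1⊕0⊕1⊕1⊕0⊕0⊕1⊕0 = 0
s2 (pos 2,3,6,7,10,11,14,15,18,19,22,23,26,27,30,31): 1⊕0⊕1⊕1⊕0⊕0⊕1⊕1⊕1⊕0⊕1⊕1⊕1⊕0⊕1⊕0 = 0
s4 (pos 4,5,6,7,12,13,14,15,20,21,22,23,28,29,30,31): 0⊕0⊕1⊕1⊕1⊕0⊕1⊕1⊕1⊕1⊕1⊕1⊕1⊕1⊕1⊕0 = 0
s8 (pos 8,9,10,11,12,13,14,15,24,25,26,27,28,29,30,31): 1⊕1⊕0⊕0⊕1⊕0⊕1⊕1⊕1⊕0⊕1⊕0⊕1⊕1⊕1⊕0 = 0
s16 (pos 16,17,18,19,20,21,22,23,24,25,26,27,28,29,30,31): 1⊕1⊕1⊕0⊕1⊕1⊕1⊕1⊕1⊕0⊕1⊕0⊕1⊕1⊕1⊕0 = 0
Syndrome s16…s1 = 00000 → no error.
Read data bits from positions 3,5,6,7,9,10,11,12,13,14,15,17,18,19,20,21,22,23,24,25,26,27,28,29,30,31: 00111001011110111110101110

00111001011110111110101110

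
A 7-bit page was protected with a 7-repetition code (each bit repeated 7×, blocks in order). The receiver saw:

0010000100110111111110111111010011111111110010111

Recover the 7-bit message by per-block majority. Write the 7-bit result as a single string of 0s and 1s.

Block 1 (0010000): 1 one → 0
Block 2 (1001101): 4 ones → 1
Block 3 (1111111): 7 ones → 1
Block 4 (0111111): 6 ones → 1
Block 5 (0100111): 4 ones → 1
Block 6 (1111111): 7 ones → 1
Block 7 (0010111): 4 ones → 1

0111111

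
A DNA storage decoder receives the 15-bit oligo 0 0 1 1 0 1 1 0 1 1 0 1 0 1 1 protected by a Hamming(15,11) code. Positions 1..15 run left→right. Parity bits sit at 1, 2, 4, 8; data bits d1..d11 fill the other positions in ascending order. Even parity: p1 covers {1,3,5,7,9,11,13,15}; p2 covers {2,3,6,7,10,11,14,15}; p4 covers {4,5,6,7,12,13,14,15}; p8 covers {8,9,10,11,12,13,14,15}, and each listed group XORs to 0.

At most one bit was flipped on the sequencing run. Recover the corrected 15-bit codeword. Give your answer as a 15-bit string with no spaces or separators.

001101111101011

s1 (pos 1,3,5,7,9,11,13,15): 0⊕1⊕0⊕1⊕1⊕0⊕0⊕1 = 0
s2 (pos 2,3,6,7,10,11,14,15): 0⊕1⊕1⊕1⊕1⊕0⊕1⊕1 = 0
s4 (pos 4,5,6,7,12,13,14,15): 1⊕0⊕1⊕1⊕1⊕0⊕1⊕1 = 0
s8 (pos 8,9,10,11,12,13,14,15): 0⊕1⊕1⊕0⊕1⊕0⊕1⊕1 = 1
Syndrome s8…s1 = 1000 → error at position 8.
Flip position 8: 001101101101011 → 001101111101011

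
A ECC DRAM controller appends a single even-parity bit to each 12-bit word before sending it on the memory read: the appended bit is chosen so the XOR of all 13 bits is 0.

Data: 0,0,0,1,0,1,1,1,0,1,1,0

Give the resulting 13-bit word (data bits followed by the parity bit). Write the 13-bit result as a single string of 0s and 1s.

0001011101100

XOR of the 12 data bits: 0⊕0⊕0⊕1⊕0⊕1⊕1⊕1⊕0⊕1⊕1⊕0 = 0
Parity bit = 0 (so all 13 bits XOR to 0).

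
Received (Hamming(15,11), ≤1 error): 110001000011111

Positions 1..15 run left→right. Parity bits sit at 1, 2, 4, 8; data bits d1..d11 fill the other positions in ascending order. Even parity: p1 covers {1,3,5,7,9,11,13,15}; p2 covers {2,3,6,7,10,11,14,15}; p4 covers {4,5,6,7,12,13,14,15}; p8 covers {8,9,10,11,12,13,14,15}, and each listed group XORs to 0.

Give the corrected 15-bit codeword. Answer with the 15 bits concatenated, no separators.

110001000011101

s1 (pos 1,3,5,7,9,11,13,15): 1⊕0⊕0⊕0⊕0⊕1⊕1⊕1 = 0
s2 (pos 2,3,6,7,10,11,14,15): 1⊕0⊕1⊕0⊕0⊕1⊕1⊕1 = 1
s4 (pos 4,5,6,7,12,13,14,15): 0⊕0⊕1⊕0⊕1⊕1⊕1⊕1 = 1
s8 (pos 8,9,10,11,12,13,14,15): 0⊕0⊕0⊕1⊕1⊕1⊕1⊕1 = 1
Syndrome s8…s1 = 1110 → error at position 14.
Flip position 14: 110001000011111 → 110001000011101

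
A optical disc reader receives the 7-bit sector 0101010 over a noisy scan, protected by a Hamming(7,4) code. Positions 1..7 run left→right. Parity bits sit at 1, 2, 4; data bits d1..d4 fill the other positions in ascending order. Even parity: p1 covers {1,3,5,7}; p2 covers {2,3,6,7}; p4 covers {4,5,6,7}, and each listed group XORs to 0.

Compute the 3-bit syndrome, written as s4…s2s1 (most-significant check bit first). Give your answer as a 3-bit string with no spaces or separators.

s1 (pos 1,3,5,7): 0⊕0⊕0⊕0 = 0
s2 (pos 2,3,6,7): 1⊕0⊕1⊕0 = 0
s4 (pos 4,5,6,7): 1⊕0⊕1⊕0 = 0
Syndrome s4…s1 = 000 → no error.

000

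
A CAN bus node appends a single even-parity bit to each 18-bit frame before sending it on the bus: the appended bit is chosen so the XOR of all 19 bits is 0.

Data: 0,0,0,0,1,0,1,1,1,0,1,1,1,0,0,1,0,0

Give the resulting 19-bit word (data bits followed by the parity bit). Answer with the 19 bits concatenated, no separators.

XOR of the 18 data bits: 0⊕0⊕0⊕0⊕1⊕0⊕1⊕1⊕1⊕0⊕1⊕1⊕1⊕0⊕0⊕1⊕0⊕0 = 0
Parity bit = 0 (so all 19 bits XOR to 0).

0000101110111001000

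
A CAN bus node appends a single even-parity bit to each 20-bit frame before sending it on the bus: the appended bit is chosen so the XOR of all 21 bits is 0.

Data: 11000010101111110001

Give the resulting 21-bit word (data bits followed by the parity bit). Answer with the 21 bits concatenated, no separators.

110000101011111100011

XOR of the 20 data bits: 1⊕1⊕0⊕0⊕0⊕0⊕1⊕0⊕1⊕0⊕1⊕1⊕1⊕1⊕1⊕1⊕0⊕0⊕0⊕1 = 1
Parity bit = 1 (so all 21 bits XOR to 0).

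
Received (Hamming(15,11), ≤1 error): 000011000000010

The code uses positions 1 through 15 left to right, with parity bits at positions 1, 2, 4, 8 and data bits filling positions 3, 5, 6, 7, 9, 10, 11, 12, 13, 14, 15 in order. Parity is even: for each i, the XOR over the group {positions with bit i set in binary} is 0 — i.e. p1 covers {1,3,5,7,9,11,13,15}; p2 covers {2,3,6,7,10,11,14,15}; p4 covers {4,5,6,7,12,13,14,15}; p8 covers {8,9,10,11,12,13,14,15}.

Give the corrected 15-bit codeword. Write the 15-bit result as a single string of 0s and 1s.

s1 (pos 1,3,5,7,9,11,13,15): 0⊕0⊕1⊕0⊕0⊕0⊕0⊕0 = 1
s2 (pos 2,3,6,7,10,11,14,15): 0⊕0⊕1⊕0⊕0⊕0⊕1⊕0 = 0
s4 (pos 4,5,6,7,12,13,14,15): 0⊕1⊕1⊕0⊕0⊕0⊕1⊕0 = 1
s8 (pos 8,9,10,11,12,13,14,15): 0⊕0⊕0⊕0⊕0⊕0⊕1⊕0 = 1
Syndrome s8…s1 = 1101 → error at position 13.
Flip position 13: 000011000000010 → 000011000000110

000011000000110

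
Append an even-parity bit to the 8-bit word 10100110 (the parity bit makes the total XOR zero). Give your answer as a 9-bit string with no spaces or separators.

XOR of the 8 data bits: 1⊕0⊕1⊕0⊕0⊕1⊕1⊕0 = 0
Parity bit = 0 (so all 9 bits XOR to 0).

101001100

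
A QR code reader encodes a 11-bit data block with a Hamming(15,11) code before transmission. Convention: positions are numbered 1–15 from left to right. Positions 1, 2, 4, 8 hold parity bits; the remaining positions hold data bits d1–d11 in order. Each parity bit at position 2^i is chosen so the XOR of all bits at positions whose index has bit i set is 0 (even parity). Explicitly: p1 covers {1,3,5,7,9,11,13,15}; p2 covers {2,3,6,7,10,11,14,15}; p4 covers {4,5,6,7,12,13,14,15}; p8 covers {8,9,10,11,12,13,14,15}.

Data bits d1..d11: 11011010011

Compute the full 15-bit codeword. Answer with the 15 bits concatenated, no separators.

011010101010011

Place data at non-parity positions: p1 p2 1 p4 1 0 1 p8 1 0 1 0 0 1 1
p1 (pos 1,3,5,7,9,11,13,15): XOR of data positions = 1⊕1⊕1⊕1⊕1⊕0⊕1 = 0
p2 (pos 2,3,6,7,10,11,14,15): XOR of data positions = 1⊕0⊕1⊕0⊕1⊕1⊕1 = 1
p4 (pos 4,5,6,7,12,13,14,15): XOR of data positions = 1⊕0⊕1⊕0⊕0⊕1⊕1 = 0
p8 (pos 8,9,10,11,12,13,14,15): XOR of data positions = 1⊕0⊕1⊕0⊕0⊕1⊕1 = 0
Codeword: 011010101010011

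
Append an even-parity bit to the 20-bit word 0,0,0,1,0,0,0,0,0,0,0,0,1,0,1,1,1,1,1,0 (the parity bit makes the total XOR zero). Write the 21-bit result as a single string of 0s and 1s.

XOR of the 20 data bits: 0⊕0⊕0⊕1⊕0⊕0⊕0⊕0⊕0⊕0⊕0⊕0⊕1⊕0⊕1⊕1⊕1⊕1⊕1⊕0 = 1
Parity bit = 1 (so all 21 bits XOR to 0).

000100000000101111101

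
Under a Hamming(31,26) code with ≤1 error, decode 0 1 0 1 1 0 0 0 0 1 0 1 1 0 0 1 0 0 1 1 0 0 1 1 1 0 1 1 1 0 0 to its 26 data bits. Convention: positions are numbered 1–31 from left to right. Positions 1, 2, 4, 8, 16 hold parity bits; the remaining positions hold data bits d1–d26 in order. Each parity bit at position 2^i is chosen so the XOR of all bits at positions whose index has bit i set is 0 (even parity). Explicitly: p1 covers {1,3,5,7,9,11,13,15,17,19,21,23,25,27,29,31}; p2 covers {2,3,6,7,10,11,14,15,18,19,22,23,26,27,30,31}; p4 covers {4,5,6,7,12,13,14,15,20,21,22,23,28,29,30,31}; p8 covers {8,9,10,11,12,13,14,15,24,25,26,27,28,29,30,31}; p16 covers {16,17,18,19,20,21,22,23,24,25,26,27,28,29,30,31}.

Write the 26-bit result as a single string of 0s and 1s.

s1 (pos 1,3,5,7,9,11,13,15,17,19,21,23,25,27,29,31): 0⊕0⊕1⊕0⊕0⊕0⊕1⊕0⊕0⊕1⊕0⊕1⊕1⊕1⊕1⊕0 = 1
s2 (pos 2,3,6,7,10,11,14,15,18,19,22,23,26,27,30,31): 1⊕0⊕0⊕0⊕1⊕0⊕0⊕0⊕0⊕1⊕0⊕1⊕0⊕1⊕0⊕0 = 1
s4 (pos 4,5,6,7,12,13,14,15,20,21,22,23,28,29,30,31): 1⊕1⊕0⊕0⊕1⊕1⊕0⊕0⊕1⊕0⊕0⊕1⊕1⊕1⊕0⊕0 = 0
s8 (pos 8,9,10,11,12,13,14,15,24,25,26,27,28,29,30,31): 0⊕0⊕1⊕0⊕1⊕1⊕0⊕0⊕1⊕1⊕0⊕1⊕1⊕1⊕0⊕0 = 0
s16 (pos 16,17,18,19,20,21,22,23,24,25,26,27,28,29,30,31): 1⊕0⊕0⊕1⊕1⊕0⊕0⊕1⊕1⊕1⊕0⊕1⊕1⊕1⊕0⊕0 = 1
Syndrome s16…s1 = 10011 → error at position 19.
Flip position 19: 0101100001011001001100111011100 → 0101100001011001000100111011100
Read data bits from positions 3,5,6,7,9,10,11,12,13,14,15,17,18,19,20,21,22,23,24,25,26,27,28,29,30,31: 01000101100000100111011100

01000101100000100111011100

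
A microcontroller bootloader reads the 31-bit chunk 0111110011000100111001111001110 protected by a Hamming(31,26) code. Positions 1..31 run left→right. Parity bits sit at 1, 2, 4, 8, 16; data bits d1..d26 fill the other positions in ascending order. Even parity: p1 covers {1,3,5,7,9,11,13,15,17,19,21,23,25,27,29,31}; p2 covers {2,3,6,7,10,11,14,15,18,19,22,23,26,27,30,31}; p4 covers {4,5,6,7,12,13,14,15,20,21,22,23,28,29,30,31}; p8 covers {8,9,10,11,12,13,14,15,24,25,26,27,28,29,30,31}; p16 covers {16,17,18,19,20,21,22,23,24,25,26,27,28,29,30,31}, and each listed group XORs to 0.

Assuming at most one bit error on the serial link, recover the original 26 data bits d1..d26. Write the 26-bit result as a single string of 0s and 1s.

11101100010111001111001110

s1 (pos 1,3,5,7,9,11,13,15,17,19,21,23,25,27,29,31): 0⊕1⊕1⊕0⊕1⊕0⊕0⊕0⊕1⊕1⊕0⊕1⊕1⊕0⊕1⊕0 = 0
s2 (pos 2,3,6,7,10,11,14,15,18,19,22,23,26,27,30,31): 1⊕1⊕1⊕0⊕1⊕0⊕1⊕0⊕1⊕1⊕1⊕1⊕0⊕0⊕1⊕0 = 0
s4 (pos 4,5,6,7,12,13,14,15,20,21,22,23,28,29,30,31): 1⊕1⊕1⊕0⊕0⊕0⊕1⊕0⊕0⊕0⊕1⊕1⊕1⊕1⊕1⊕0 = 1
s8 (pos 8,9,10,11,12,13,14,15,24,25,26,27,28,29,30,31): 0⊕1⊕1⊕0⊕0⊕0⊕1⊕0⊕1⊕1⊕0⊕0⊕1⊕1⊕1⊕0 = 0
s16 (pos 16,17,18,19,20,21,22,23,24,25,26,27,28,29,30,31): 0⊕1⊕1⊕1⊕0⊕0⊕1⊕1⊕1⊕1⊕0⊕0⊕1⊕1⊕1⊕0 = 0
Syndrome s16…s1 = 00100 → error at position 4.
Flip position 4: 0111110011000100111001111001110 → 0110110011000100111001111001110
Read data bits from positions 3,5,6,7,9,10,11,12,13,14,15,17,18,19,20,21,22,23,24,25,26,27,28,29,30,31: 11101100010111001111001110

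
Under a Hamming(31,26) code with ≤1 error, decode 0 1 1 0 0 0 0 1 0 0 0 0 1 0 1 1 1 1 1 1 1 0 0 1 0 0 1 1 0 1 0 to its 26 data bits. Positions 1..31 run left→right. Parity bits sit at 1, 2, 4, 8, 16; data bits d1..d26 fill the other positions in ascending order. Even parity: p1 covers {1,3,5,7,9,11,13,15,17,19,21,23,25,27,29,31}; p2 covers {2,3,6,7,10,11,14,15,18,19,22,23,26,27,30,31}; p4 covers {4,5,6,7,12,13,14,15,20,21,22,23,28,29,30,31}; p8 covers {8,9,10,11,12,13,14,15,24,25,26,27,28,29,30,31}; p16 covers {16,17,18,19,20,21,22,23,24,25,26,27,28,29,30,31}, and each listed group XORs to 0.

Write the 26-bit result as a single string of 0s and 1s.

10000010101111110010011010

s1 (pos 1,3,5,7,9,11,13,15,17,19,21,23,25,27,29,31): 0⊕1⊕0⊕0⊕0⊕0⊕1⊕1⊕1⊕1⊕1⊕0⊕0⊕1⊕0⊕0 = 1
s2 (pos 2,3,6,7,10,11,14,15,18,19,22,23,26,27,30,31): 1⊕1⊕0⊕0⊕0⊕0⊕0⊕1⊕1⊕1⊕0⊕0⊕0⊕1⊕1⊕0 = 1
s4 (pos 4,5,6,7,12,13,14,15,20,21,22,23,28,29,30,31): 0⊕0⊕0⊕0⊕0⊕1⊕0⊕1⊕1⊕1⊕0⊕0⊕1⊕0⊕1⊕0 = 0
s8 (pos 8,9,10,11,12,13,14,15,24,25,26,27,28,29,30,31): 1⊕0⊕0⊕0⊕0⊕1⊕0⊕1⊕1⊕0⊕0⊕1⊕1⊕0⊕1⊕0 = 1
s16 (pos 16,17,18,19,20,21,22,23,24,25,26,27,28,29,30,31): 1⊕1⊕1⊕1⊕1⊕1⊕0⊕0⊕1⊕0⊕0⊕1⊕1⊕0⊕1⊕0 = 0
Syndrome s16…s1 = 01011 → error at position 11.
Flip position 11: 0110000100001011111110010011010 → 0110000100101011111110010011010
Read data bits from positions 3,5,6,7,9,10,11,12,13,14,15,17,18,19,20,21,22,23,24,25,26,27,28,29,30,31: 10000010101111110010011010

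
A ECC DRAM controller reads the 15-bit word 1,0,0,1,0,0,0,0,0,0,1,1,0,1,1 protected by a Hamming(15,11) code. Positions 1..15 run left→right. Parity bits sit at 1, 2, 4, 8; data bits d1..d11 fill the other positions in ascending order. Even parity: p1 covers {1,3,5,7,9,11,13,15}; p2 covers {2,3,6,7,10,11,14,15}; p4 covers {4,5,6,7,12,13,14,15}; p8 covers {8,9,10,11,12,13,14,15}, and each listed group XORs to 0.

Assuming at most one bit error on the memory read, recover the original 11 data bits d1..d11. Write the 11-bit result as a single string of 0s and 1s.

10000011011

s1 (pos 1,3,5,7,9,11,13,15): 1⊕0⊕0⊕0⊕0⊕1⊕0⊕1 = 1
s2 (pos 2,3,6,7,10,11,14,15): 0⊕0⊕0⊕0⊕0⊕1⊕1⊕1 = 1
s4 (pos 4,5,6,7,12,13,14,15): 1⊕0⊕0⊕0⊕1⊕0⊕1⊕1 = 0
s8 (pos 8,9,10,11,12,13,14,15): 0⊕0⊕0⊕1⊕1⊕0⊕1⊕1 = 0
Syndrome s8…s1 = 0011 → error at position 3.
Flip position 3: 100100000011011 → 101100000011011
Read data bits from positions 3,5,6,7,9,10,11,12,13,14,15: 10000011011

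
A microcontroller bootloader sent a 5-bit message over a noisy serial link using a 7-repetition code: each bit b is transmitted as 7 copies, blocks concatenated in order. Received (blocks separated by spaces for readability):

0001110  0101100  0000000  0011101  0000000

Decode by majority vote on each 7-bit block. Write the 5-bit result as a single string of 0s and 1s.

Block 1 (0001110): 3 ones → 0
Block 2 (0101100): 3 ones → 0
Block 3 (0000000): 0 ones → 0
Block 4 (0011101): 4 ones → 1
Block 5 (0000000): 0 ones → 0

00010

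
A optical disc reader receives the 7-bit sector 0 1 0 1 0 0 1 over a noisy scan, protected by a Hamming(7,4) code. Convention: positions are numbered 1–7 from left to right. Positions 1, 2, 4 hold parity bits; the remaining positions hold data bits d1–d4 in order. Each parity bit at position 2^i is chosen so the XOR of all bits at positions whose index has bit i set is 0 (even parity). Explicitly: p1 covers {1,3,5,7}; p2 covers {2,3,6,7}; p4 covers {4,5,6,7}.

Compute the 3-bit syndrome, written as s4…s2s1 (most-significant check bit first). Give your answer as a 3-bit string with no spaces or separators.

001

s1 (pos 1,3,5,7): 0⊕0⊕0⊕1 = 1
s2 (pos 2,3,6,7): 1⊕0⊕0⊕1 = 0
s4 (pos 4,5,6,7): 1⊕0⊕0⊕1 = 0
Syndrome s4…s1 = 001 → error at position 1.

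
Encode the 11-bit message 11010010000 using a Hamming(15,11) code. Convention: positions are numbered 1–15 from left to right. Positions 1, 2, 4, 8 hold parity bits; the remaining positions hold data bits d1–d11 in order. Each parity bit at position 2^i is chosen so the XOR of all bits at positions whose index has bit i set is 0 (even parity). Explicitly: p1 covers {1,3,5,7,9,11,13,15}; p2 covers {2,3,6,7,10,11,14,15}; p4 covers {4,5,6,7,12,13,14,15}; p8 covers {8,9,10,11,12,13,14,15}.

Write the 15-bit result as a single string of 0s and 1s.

Place data at non-parity positions: p1 p2 1 p4 1 0 1 p8 0 0 1 0 0 0 0
p1 (pos 1,3,5,7,9,11,13,15): XOR of data positions = 1⊕1⊕1⊕0⊕1⊕0⊕0 = 0
p2 (pos 2,3,6,7,10,11,14,15): XOR of data positions = 1⊕0⊕1⊕0⊕1⊕0⊕0 = 1
p4 (pos 4,5,6,7,12,13,14,15): XOR of data positions = 1⊕0⊕1⊕0⊕0⊕0⊕0 = 0
p8 (pos 8,9,10,11,12,13,14,15): XOR of data positions = 0⊕0⊕1⊕0⊕0⊕0⊕0 = 1
Codeword: 011010110010000

011010110010000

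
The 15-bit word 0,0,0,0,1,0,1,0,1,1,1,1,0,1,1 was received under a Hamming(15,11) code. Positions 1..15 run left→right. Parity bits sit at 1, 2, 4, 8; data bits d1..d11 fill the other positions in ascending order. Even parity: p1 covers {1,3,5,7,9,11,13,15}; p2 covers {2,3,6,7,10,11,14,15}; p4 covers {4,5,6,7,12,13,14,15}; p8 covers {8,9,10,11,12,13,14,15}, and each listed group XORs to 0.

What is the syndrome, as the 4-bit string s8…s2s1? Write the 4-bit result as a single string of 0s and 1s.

0111

s1 (pos 1,3,5,7,9,11,13,15): 0⊕0⊕1⊕1⊕1⊕1⊕0⊕1 = 1
s2 (pos 2,3,6,7,10,11,14,15): 0⊕0⊕0⊕1⊕1⊕1⊕1⊕1 = 1
s4 (pos 4,5,6,7,12,13,14,15): 0⊕1⊕0⊕1⊕1⊕0⊕1⊕1 = 1
s8 (pos 8,9,10,11,12,13,14,15): 0⊕1⊕1⊕1⊕1⊕0⊕1⊕1 = 0
Syndrome s8…s1 = 0111 → error at position 7.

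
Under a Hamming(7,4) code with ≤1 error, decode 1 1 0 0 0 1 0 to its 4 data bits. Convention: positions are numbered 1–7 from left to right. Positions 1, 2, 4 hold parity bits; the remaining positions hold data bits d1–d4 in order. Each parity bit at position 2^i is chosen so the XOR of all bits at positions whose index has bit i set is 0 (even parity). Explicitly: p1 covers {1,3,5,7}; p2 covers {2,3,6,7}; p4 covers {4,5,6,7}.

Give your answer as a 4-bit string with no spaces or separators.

s1 (pos 1,3,5,7): 1⊕0⊕0⊕0 = 1
s2 (pos 2,3,6,7): 1⊕0⊕1⊕0 = 0
s4 (pos 4,5,6,7): 0⊕0⊕1⊕0 = 1
Syndrome s4…s1 = 101 → error at position 5.
Flip position 5: 1100010 → 1100110
Read data bits from positions 3,5,6,7: 0110

0110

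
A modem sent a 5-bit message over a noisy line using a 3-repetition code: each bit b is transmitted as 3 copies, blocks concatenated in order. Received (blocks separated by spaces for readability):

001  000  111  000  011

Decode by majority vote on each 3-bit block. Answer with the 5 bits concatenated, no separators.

00101

Block 1 (001): 1 one → 0
Block 2 (000): 0 ones → 0
Block 3 (111): 3 ones → 1
Block 4 (000): 0 ones → 0
Block 5 (011): 2 ones → 1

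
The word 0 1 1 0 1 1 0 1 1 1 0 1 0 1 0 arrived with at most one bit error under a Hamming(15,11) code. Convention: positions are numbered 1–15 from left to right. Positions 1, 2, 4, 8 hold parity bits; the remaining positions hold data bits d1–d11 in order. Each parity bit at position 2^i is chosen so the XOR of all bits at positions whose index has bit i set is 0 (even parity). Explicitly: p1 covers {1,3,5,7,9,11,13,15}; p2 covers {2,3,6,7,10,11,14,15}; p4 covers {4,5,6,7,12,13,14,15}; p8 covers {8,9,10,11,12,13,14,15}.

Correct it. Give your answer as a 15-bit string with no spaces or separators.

s1 (pos 1,3,5,7,9,11,13,15): 0⊕1⊕1⊕0⊕1⊕0⊕0⊕0 = 1
s2 (pos 2,3,6,7,10,11,14,15): 1⊕1⊕1⊕0⊕1⊕0⊕1⊕0 = 1
s4 (pos 4,5,6,7,12,13,14,15): 0⊕1⊕1⊕0⊕1⊕0⊕1⊕0 = 0
s8 (pos 8,9,10,11,12,13,14,15): 1⊕1⊕1⊕0⊕1⊕0⊕1⊕0 = 1
Syndrome s8…s1 = 1011 → error at position 11.
Flip position 11: 011011011101010 → 011011011111010

011011011111010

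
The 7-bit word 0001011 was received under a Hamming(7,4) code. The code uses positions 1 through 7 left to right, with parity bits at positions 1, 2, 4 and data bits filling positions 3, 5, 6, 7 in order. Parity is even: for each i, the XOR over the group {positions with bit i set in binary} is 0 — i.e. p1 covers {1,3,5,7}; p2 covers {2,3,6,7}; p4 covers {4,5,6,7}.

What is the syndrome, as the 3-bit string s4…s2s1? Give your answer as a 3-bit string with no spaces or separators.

s1 (pos 1,3,5,7): 0⊕0⊕0⊕1 = 1
s2 (pos 2,3,6,7): 0⊕0⊕1⊕1 = 0
s4 (pos 4,5,6,7): 1⊕0⊕1⊕1 = 1
Syndrome s4…s1 = 101 → error at position 5.

101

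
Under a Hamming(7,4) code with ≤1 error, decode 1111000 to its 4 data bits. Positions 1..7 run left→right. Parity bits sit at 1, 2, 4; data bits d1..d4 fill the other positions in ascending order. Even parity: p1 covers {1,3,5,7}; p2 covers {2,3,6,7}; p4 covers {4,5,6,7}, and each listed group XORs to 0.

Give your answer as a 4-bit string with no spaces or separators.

s1 (pos 1,3,5,7): 1⊕1⊕0⊕0 = 0
s2 (pos 2,3,6,7): 1⊕1⊕0⊕0 = 0
s4 (pos 4,5,6,7): 1⊕0⊕0⊕0 = 1
Syndrome s4…s1 = 100 → error at position 4.
Flip position 4: 1111000 → 1110000
Read data bits from positions 3,5,6,7: 1000

1000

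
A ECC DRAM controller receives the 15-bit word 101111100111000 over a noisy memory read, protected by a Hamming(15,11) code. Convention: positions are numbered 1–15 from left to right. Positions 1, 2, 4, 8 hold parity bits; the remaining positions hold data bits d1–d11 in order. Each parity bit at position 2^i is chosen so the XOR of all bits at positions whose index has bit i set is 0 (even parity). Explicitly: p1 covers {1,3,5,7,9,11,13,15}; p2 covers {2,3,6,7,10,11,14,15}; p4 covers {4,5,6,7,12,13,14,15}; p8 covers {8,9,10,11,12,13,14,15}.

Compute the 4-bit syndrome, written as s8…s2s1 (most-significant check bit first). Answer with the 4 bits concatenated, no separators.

1111

s1 (pos 1,3,5,7,9,11,13,15): 1⊕1⊕1⊕1⊕0⊕1⊕0⊕0 = 1
s2 (pos 2,3,6,7,10,11,14,15): 0⊕1⊕1⊕1⊕1⊕1⊕0⊕0 = 1
s4 (pos 4,5,6,7,12,13,14,15): 1⊕1⊕1⊕1⊕1⊕0⊕0⊕0 = 1
s8 (pos 8,9,10,11,12,13,14,15): 0⊕0⊕1⊕1⊕1⊕0⊕0⊕0 = 1
Syndrome s8…s1 = 1111 → error at position 15.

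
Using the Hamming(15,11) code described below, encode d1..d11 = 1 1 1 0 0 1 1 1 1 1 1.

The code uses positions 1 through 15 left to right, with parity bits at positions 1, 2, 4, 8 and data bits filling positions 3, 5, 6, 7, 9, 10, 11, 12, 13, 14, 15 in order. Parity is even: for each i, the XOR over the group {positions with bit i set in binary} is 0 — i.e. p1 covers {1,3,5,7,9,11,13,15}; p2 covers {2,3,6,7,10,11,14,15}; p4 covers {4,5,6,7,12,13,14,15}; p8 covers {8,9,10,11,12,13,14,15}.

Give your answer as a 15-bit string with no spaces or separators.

101011000111111

Place data at non-parity positions: p1 p2 1 p4 1 1 0 p8 0 1 1 1 1 1 1
p1 (pos 1,3,5,7,9,11,13,15): XOR of data positions = 1⊕1⊕0⊕0⊕1⊕1⊕1 = 1
p2 (pos 2,3,6,7,10,11,14,15): XOR of data positions = 1⊕1⊕0⊕1⊕1⊕1⊕1 = 0
p4 (pos 4,5,6,7,12,13,14,15): XOR of data positions = 1⊕1⊕0⊕1⊕1⊕1⊕1 = 0
p8 (pos 8,9,10,11,12,13,14,15): XOR of data positions = 0⊕1⊕1⊕1⊕1⊕1⊕1 = 0
Codeword: 101011000111111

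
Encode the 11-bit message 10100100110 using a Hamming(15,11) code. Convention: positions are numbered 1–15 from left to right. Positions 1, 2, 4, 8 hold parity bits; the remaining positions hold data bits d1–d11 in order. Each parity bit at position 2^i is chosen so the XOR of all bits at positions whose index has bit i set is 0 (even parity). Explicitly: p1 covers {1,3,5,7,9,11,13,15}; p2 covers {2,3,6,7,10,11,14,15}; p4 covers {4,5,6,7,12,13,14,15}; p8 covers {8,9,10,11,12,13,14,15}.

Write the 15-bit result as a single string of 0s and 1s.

Place data at non-parity positions: p1 p2 1 p4 0 1 0 p8 0 1 0 0 1 1 0
p1 (pos 1,3,5,7,9,11,13,15): XOR of data positions = 1⊕0⊕0⊕0⊕0⊕1⊕0 = 0
p2 (pos 2,3,6,7,10,11,14,15): XOR of data positions = 1⊕1⊕0⊕1⊕0⊕1⊕0 = 0
p4 (pos 4,5,6,7,12,13,14,15): XOR of data positions = 0⊕1⊕0⊕0⊕1⊕1⊕0 = 1
p8 (pos 8,9,10,11,12,13,14,15): XOR of data positions = 0⊕1⊕0⊕0⊕1⊕1⊕0 = 1
Codeword: 001101010100110

001101010100110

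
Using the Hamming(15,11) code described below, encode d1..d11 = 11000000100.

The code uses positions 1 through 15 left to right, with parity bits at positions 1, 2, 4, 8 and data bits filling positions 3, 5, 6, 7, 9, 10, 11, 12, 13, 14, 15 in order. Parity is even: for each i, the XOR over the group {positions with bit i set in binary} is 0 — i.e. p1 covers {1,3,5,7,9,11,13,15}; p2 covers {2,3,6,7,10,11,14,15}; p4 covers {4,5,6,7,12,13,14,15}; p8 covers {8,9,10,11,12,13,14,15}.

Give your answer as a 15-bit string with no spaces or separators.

Place data at non-parity positions: p1 p2 1 p4 1 0 0 p8 0 0 0 0 1 0 0
p1 (pos 1,3,5,7,9,11,13,15): XOR of data positions = 1⊕1⊕0⊕0⊕0⊕1⊕0 = 1
p2 (pos 2,3,6,7,10,11,14,15): XOR of data positions = 1⊕0⊕0⊕0⊕0⊕0⊕0 = 1
p4 (pos 4,5,6,7,12,13,14,15): XOR of data positions = 1⊕0⊕0⊕0⊕1⊕0⊕0 = 0
p8 (pos 8,9,10,11,12,13,14,15): XOR of data positions = 0⊕0⊕0⊕0⊕1⊕0⊕0 = 1
Codeword: 111010010000100

111010010000100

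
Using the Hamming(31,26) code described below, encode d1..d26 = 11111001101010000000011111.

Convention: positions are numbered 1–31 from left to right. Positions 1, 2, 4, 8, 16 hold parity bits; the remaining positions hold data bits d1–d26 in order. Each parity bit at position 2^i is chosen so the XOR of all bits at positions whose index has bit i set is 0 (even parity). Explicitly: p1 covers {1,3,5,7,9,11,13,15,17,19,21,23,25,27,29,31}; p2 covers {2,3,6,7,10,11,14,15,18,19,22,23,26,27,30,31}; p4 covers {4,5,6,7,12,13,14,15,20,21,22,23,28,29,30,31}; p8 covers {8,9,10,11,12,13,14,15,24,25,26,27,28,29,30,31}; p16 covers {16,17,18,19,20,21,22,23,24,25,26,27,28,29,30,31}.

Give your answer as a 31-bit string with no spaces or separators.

1010111110011010010000000011111

Place data at non-parity positions: p1 p2 1 p4 1 1 1 p8 1 0 0 1 1 0 1 p16 0 1 0 0 0 0 0 0 0 0 1 1 1 1 1
p1 (pos 1,3,5,7,9,11,13,15,17,19,21,23,25,27,29,31): XOR of data positions = 1⊕1⊕1⊕1⊕0⊕1⊕1⊕0⊕0⊕0⊕0⊕0⊕1⊕1⊕1 = 1
p2 (pos 2,3,6,7,10,11,14,15,18,19,22,23,26,27,30,31): XOR of data positions = 1⊕1⊕1⊕0⊕0⊕0⊕1⊕1⊕0⊕0⊕0⊕0⊕1⊕1⊕1 = 0
p4 (pos 4,5,6,7,12,13,14,15,20,21,22,23,28,29,30,31): XOR of data positions = 1⊕1⊕1⊕1⊕1⊕0⊕1⊕0⊕0⊕0⊕0⊕1⊕1⊕1⊕1 = 0
p8 (pos 8,9,10,11,12,13,14,15,24,25,26,27,28,29,30,31): XOR of data positions = 1⊕0⊕0⊕1⊕1⊕0⊕1⊕0⊕0⊕0⊕1⊕1⊕1⊕1⊕1 = 1
p16 (pos 16,17,18,19,20,21,22,23,24,25,26,27,28,29,30,31): XOR of data positions = 0⊕1⊕0⊕0⊕0⊕0⊕0⊕0⊕0⊕0⊕1⊕1⊕1⊕1⊕1 = 0
Codeword: 1010111110011010010000000011111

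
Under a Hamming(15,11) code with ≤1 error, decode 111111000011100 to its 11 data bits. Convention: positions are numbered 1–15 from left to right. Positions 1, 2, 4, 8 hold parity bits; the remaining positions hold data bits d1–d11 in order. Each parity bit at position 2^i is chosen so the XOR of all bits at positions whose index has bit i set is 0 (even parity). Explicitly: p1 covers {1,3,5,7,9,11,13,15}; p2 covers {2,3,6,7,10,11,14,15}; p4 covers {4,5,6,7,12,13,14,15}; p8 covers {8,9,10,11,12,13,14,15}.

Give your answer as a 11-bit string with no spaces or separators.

s1 (pos 1,3,5,7,9,11,13,15): 1⊕1⊕1⊕0⊕0⊕1⊕1⊕0 = 1
s2 (pos 2,3,6,7,10,11,14,15): 1⊕1⊕1⊕0⊕0⊕1⊕0⊕0 = 0
s4 (pos 4,5,6,7,12,13,14,15): 1⊕1⊕1⊕0⊕1⊕1⊕0⊕0 = 1
s8 (pos 8,9,10,11,12,13,14,15): 0⊕0⊕0⊕1⊕1⊕1⊕0⊕0 = 1
Syndrome s8…s1 = 1101 → error at position 13.
Flip position 13: 111111000011100 → 111111000011000
Read data bits from positions 3,5,6,7,9,10,11,12,13,14,15: 11100011000

11100011000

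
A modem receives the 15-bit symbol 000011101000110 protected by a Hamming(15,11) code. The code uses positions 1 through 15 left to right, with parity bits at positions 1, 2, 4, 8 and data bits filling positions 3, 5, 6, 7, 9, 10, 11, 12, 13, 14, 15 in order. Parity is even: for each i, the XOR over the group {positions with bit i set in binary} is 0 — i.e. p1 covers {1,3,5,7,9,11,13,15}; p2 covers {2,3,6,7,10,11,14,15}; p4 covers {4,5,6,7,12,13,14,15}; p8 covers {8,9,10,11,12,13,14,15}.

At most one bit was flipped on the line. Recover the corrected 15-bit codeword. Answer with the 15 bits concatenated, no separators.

s1 (pos 1,3,5,7,9,11,13,15): 0⊕0⊕1⊕1⊕1⊕0⊕1⊕0 = 0
s2 (pos 2,3,6,7,10,11,14,15): 0⊕0⊕1⊕1⊕0⊕0⊕1⊕0 = 1
s4 (pos 4,5,6,7,12,13,14,15): 0⊕1⊕1⊕1⊕0⊕1⊕1⊕0 = 1
s8 (pos 8,9,10,11,12,13,14,15): 0⊕1⊕0⊕0⊕0⊕1⊕1⊕0 = 1
Syndrome s8…s1 = 1110 → error at position 14.
Flip position 14: 000011101000110 → 000011101000100

000011101000100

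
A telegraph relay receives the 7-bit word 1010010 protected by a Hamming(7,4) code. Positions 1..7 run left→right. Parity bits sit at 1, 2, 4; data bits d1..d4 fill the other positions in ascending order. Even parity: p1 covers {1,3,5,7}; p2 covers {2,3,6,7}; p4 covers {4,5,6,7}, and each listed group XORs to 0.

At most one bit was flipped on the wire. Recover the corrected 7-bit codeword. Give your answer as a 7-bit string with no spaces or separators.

s1 (pos 1,3,5,7): 1⊕1⊕0⊕0 = 0
s2 (pos 2,3,6,7): 0⊕1⊕1⊕0 = 0
s4 (pos 4,5,6,7): 0⊕0⊕1⊕0 = 1
Syndrome s4…s1 = 100 → error at position 4.
Flip position 4: 1010010 → 1011010

1011010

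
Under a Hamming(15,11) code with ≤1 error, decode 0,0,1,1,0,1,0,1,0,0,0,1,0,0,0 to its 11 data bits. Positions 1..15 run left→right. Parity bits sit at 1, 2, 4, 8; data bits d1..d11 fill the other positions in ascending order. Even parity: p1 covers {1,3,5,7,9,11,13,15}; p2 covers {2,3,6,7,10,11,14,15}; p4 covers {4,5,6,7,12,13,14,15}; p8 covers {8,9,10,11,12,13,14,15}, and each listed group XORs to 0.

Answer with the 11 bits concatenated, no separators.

s1 (pos 1,3,5,7,9,11,13,15): 0⊕1⊕0⊕0⊕0⊕0⊕0⊕0 = 1
s2 (pos 2,3,6,7,10,11,14,15): 0⊕1⊕1⊕0⊕0⊕0⊕0⊕0 = 0
s4 (pos 4,5,6,7,12,13,14,15): 1⊕0⊕1⊕0⊕1⊕0⊕0⊕0 = 1
s8 (pos 8,9,10,11,12,13,14,15): 1⊕0⊕0⊕0⊕1⊕0⊕0⊕0 = 0
Syndrome s8…s1 = 0101 → error at position 5.
Flip position 5: 001101010001000 → 001111010001000
Read data bits from positions 3,5,6,7,9,10,11,12,13,14,15: 11100001000

11100001000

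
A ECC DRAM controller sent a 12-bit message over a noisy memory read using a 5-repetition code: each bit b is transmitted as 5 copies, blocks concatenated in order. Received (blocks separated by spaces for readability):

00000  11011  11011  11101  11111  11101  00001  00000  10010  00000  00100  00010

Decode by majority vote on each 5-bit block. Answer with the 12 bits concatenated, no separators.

011111000000

Block 1 (00000): 0 ones → 0
Block 2 (11011): 4 ones → 1
Block 3 (11011): 4 ones → 1
Block 4 (11101): 4 ones → 1
Block 5 (11111): 5 ones → 1
Block 6 (11101): 4 ones → 1
Block 7 (00001): 1 one → 0
Block 8 (00000): 0 ones → 0
Block 9 (10010): 2 ones → 0
Block 10 (00000): 0 ones → 0
Block 11 (00100): 1 one → 0
Block 12 (00010): 1 one → 0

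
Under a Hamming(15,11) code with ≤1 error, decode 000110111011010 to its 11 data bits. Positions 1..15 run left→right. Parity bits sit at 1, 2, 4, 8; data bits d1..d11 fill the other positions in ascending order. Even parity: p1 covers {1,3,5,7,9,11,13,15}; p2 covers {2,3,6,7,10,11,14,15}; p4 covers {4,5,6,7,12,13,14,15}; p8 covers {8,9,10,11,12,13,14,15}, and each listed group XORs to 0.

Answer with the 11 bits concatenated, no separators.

s1 (pos 1,3,5,7,9,11,13,15): 0⊕0⊕1⊕1⊕1⊕1⊕0⊕0 = 0
s2 (pos 2,3,6,7,10,11,14,15): 0⊕0⊕0⊕1⊕0⊕1⊕1⊕0 = 1
s4 (pos 4,5,6,7,12,13,14,15): 1⊕1⊕0⊕1⊕1⊕0⊕1⊕0 = 1
s8 (pos 8,9,10,11,12,13,14,15): 1⊕1⊕0⊕1⊕1⊕0⊕1⊕0 = 1
Syndrome s8…s1 = 1110 → error at position 14.
Flip position 14: 000110111011010 → 000110111011000
Read data bits from positions 3,5,6,7,9,10,11,12,13,14,15: 01011011000

01011011000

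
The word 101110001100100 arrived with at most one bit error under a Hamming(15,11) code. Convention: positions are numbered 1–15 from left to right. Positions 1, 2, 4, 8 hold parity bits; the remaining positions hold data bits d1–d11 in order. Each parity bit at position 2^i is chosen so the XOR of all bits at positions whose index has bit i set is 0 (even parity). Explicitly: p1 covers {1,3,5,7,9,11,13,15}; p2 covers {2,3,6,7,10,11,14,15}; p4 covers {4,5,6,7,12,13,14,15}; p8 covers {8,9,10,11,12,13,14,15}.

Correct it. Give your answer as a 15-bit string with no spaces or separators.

101110001100000

s1 (pos 1,3,5,7,9,11,13,15): 1⊕1⊕1⊕0⊕1⊕0⊕1⊕0 = 1
s2 (pos 2,3,6,7,10,11,14,15): 0⊕1⊕0⊕0⊕1⊕0⊕0⊕0 = 0
s4 (pos 4,5,6,7,12,13,14,15): 1⊕1⊕0⊕0⊕0⊕1⊕0⊕0 = 1
s8 (pos 8,9,10,11,12,13,14,15): 0⊕1⊕1⊕0⊕0⊕1⊕0⊕0 = 1
Syndrome s8…s1 = 1101 → error at position 13.
Flip position 13: 101110001100100 → 101110001100000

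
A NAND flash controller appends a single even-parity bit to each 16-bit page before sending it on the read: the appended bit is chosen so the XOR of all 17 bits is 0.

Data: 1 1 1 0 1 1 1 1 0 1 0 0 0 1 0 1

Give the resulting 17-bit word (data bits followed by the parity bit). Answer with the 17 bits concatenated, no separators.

XOR of the 16 data bits: 1⊕1⊕1⊕0⊕1⊕1⊕1⊕1⊕0⊕1⊕0⊕0⊕0⊕1⊕0⊕1 = 0
Parity bit = 0 (so all 17 bits XOR to 0).

11101111010001010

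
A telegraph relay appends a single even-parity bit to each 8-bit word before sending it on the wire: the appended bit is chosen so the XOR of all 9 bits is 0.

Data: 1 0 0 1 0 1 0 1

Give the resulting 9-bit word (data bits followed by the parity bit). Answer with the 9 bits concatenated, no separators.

XOR of the 8 data bits: 1⊕0⊕0⊕1⊕0⊕1⊕0⊕1 = 0
Parity bit = 0 (so all 9 bits XOR to 0).

100101010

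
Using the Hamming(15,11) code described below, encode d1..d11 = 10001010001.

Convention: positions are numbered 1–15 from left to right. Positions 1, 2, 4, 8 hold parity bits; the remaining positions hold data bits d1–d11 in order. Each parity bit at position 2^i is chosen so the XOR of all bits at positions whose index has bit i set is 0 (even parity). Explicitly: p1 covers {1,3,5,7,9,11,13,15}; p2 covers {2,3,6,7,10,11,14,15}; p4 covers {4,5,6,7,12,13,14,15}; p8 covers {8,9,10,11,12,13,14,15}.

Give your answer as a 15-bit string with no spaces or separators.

011100011010001

Place data at non-parity positions: p1 p2 1 p4 0 0 0 p8 1 0 1 0 0 0 1
p1 (pos 1,3,5,7,9,11,13,15): XOR of data positions = 1⊕0⊕0⊕1⊕1⊕0⊕1 = 0
p2 (pos 2,3,6,7,10,11,14,15): XOR of data positions = 1⊕0⊕0⊕0⊕1⊕0⊕1 = 1
p4 (pos 4,5,6,7,12,13,14,15): XOR of data positions = 0⊕0⊕0⊕0⊕0⊕0⊕1 = 1
p8 (pos 8,9,10,11,12,13,14,15): XOR of data positions = 1⊕0⊕1⊕0⊕0⊕0⊕1 = 1
Codeword: 011100011010001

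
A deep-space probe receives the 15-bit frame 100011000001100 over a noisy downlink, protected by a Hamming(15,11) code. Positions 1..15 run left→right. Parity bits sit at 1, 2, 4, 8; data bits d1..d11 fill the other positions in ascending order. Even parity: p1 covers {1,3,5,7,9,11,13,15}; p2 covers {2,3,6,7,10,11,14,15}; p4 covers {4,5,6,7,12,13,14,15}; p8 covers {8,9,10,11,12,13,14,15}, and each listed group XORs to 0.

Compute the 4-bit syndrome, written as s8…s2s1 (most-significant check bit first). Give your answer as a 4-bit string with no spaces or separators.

0011

s1 (pos 1,3,5,7,9,11,13,15): 1⊕0⊕1⊕0⊕0⊕0⊕1⊕0 = 1
s2 (pos 2,3,6,7,10,11,14,15): 0⊕0⊕1⊕0⊕0⊕0⊕0⊕0 = 1
s4 (pos 4,5,6,7,12,13,14,15): 0⊕1⊕1⊕0⊕1⊕1⊕0⊕0 = 0
s8 (pos 8,9,10,11,12,13,14,15): 0⊕0⊕0⊕0⊕1⊕1⊕0⊕0 = 0
Syndrome s8…s1 = 0011 → error at position 3.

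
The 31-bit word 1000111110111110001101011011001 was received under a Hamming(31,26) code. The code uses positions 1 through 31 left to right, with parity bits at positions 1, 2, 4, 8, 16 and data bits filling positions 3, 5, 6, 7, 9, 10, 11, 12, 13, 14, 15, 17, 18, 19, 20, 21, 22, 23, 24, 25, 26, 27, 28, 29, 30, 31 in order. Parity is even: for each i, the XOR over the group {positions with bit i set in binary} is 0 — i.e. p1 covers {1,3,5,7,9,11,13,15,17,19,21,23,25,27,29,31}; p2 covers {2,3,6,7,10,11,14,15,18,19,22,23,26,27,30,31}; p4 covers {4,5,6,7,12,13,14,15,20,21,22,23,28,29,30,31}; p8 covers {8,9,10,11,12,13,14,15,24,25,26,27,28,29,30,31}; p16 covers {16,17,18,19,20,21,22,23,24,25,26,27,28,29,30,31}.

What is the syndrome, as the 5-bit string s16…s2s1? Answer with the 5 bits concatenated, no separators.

00111

s1 (pos 1,3,5,7,9,11,13,15,17,19,21,23,25,27,29,31): 1⊕0⊕1⊕1⊕1⊕1⊕1⊕1⊕0⊕1⊕0⊕0⊕1⊕1⊕0⊕1 = 1
s2 (pos 2,3,6,7,10,11,14,15,18,19,22,23,26,27,30,31): 0⊕0⊕1⊕1⊕0⊕1⊕1⊕1⊕0⊕1⊕1⊕0⊕0⊕1⊕0⊕1 = 1
s4 (pos 4,5,6,7,12,13,14,15,20,21,22,23,28,29,30,31): 0⊕1⊕1⊕1⊕1⊕1⊕1⊕1⊕1⊕0⊕1⊕0⊕1⊕0⊕0⊕1 = 1
s8 (pos 8,9,10,11,12,13,14,15,24,25,26,27,28,29,30,31): 1⊕1⊕0⊕1⊕1⊕1⊕1⊕1⊕1⊕1⊕0⊕1⊕1⊕0⊕0⊕1 = 0
s16 (pos 16,17,18,19,20,21,22,23,24,25,26,27,28,29,30,31): 0⊕0⊕0⊕1⊕1⊕0⊕1⊕0⊕1⊕1⊕0⊕1⊕1⊕0⊕0⊕1 = 0
Syndrome s16…s1 = 00111 → error at position 7.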